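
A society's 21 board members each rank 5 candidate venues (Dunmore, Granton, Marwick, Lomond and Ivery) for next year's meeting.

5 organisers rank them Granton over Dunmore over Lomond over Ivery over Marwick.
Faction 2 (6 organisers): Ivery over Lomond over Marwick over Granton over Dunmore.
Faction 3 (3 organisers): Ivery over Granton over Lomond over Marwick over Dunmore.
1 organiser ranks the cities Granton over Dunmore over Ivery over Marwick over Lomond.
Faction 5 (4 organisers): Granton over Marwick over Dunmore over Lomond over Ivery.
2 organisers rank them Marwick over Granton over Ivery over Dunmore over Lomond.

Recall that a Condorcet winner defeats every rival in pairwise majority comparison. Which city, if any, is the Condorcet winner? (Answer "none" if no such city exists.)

Granton

Check each pair by majority over 21 ballots:
Dunmore vs Granton: Dunmore preferred on 0 ballots; Granton wins 21–0.
Dunmore vs Marwick: Dunmore is ranked higher on 5+1 = 6 ballots, Marwick on 15. Marwick wins 15–6.
Dunmore vs Lomond: 12 to 9, Dunmore.
Dunmore vs Ivery: Dunmore is ranked higher on 5+1+4 = 10 ballots, Ivery on 11. Ivery wins 11–10.
Granton vs Marwick: Granton preferred on 5+3+1+4 = 13 ballots; Granton wins 13–8.
Granton vs Lomond: Granton is ranked higher on 5+3+1+4+2 = 15 ballots, Lomond on 6. Granton wins 15–6.
Granton vs Ivery: 5+1+4+2 = 12 for Granton, 9 for Ivery — Granton by 12–9.
Marwick vs Lomond: Marwick preferred on 1+4+2 = 7 ballots; Lomond wins 14–7.
Marwick vs Ivery: Marwick is ranked higher on 4+2 = 6 ballots, Ivery on 15. Ivery wins 15–6.
Lomond vs Ivery: 5+4 = 9 for Lomond, 12 for Ivery — Ivery by 12–9.
Granton wins every pairwise contest, so Granton is the Condorcet winner.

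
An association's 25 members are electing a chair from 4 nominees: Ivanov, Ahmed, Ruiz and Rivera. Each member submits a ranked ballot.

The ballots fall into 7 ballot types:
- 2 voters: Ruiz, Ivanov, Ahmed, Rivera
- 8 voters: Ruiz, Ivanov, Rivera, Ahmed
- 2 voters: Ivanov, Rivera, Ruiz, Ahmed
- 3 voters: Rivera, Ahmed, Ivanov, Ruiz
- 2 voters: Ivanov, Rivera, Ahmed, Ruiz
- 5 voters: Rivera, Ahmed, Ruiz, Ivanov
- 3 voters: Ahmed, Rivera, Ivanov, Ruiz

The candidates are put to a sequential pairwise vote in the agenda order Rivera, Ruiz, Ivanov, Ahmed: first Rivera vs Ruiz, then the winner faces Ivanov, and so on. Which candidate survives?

Round 1: Rivera vs Ruiz — 15–10, Rivera advances.
Round 2: Rivera vs Ivanov — 11–14, Ivanov advances.
Round 3: Ivanov vs Ahmed — 14–11, Ivanov advances.
The agenda winner is Ivanov.

Ivanov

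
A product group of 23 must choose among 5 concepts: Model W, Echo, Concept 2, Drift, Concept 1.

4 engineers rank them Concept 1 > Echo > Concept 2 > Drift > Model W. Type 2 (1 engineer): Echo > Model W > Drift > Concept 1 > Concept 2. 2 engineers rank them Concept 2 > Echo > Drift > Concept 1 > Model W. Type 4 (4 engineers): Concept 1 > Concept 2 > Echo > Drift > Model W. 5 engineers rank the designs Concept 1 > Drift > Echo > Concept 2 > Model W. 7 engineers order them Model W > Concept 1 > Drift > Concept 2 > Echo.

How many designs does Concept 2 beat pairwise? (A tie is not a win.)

Concept 2 against each rival (23 engineers):
Concept 2 vs Model W: 15 to 8, Concept 2.
Concept 2–Echo: Concept 2 13–10.
Concept 2 vs Drift: Drift wins 13–10.
Concept 2 vs Concept 1: Concept 1, 21–2.
Concept 2 beats Model W, Echo; loses to Drift, Concept 1 — 2 pairwise wins.

2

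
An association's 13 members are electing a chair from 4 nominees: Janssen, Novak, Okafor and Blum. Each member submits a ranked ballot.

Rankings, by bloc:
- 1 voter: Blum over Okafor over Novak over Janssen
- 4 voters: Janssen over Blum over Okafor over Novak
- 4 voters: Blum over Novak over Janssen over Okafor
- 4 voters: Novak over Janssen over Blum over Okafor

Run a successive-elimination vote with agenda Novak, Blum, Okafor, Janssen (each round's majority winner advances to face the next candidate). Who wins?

Janssen

Round 1: Novak vs Blum — 4–9, Blum advances.
Round 2: Blum vs Okafor — 13–0, Blum advances.
Round 3: Blum vs Janssen — 5–8, Janssen advances.
The agenda winner is Janssen.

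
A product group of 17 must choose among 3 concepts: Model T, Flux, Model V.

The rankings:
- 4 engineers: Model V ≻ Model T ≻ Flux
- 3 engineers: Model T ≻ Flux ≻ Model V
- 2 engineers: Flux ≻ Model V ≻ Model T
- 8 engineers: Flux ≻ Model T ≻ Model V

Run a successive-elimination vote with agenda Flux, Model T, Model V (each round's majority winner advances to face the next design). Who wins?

Flux

Round 1: Flux vs Model T — 10–7, Flux advances.
Round 2: Flux vs Model V — 13–4, Flux advances.
The agenda winner is Flux.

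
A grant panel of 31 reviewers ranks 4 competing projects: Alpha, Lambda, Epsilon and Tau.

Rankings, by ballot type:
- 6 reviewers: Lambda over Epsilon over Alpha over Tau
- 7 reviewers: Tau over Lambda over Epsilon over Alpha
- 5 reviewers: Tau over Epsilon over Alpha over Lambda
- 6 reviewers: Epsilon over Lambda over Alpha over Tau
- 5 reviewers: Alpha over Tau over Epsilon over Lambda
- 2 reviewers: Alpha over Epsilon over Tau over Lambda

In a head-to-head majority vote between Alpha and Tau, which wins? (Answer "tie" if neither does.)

Ballots ranking Alpha above Tau: 6 + 6 + 5 + 2 = 19.
Ballots ranking Tau above Alpha: 31 − 19 = 12.
Alpha wins the head-to-head 19–12.

Alpha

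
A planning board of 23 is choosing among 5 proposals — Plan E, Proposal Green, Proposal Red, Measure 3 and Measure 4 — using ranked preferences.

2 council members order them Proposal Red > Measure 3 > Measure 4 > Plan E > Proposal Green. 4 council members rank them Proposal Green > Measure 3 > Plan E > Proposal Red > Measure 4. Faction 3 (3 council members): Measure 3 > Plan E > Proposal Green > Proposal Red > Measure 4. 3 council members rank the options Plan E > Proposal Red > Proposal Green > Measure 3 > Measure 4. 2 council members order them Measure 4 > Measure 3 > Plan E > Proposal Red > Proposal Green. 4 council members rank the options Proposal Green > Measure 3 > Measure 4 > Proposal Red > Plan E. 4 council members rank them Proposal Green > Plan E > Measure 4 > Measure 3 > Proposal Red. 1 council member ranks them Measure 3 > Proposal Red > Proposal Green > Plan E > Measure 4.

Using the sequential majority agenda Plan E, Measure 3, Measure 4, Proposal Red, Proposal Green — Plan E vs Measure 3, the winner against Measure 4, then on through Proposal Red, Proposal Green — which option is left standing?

Proposal Green

Round 1: Plan E vs Measure 3 — 7–16, Measure 3 advances.
Round 2: Measure 3 vs Measure 4 — 17–6, Measure 3 advances.
Round 3: Measure 3 vs Proposal Red — 18–5, Measure 3 advances.
Round 4: Measure 3 vs Proposal Green — 8–15, Proposal Green advances.
Proposal Green survives the agenda.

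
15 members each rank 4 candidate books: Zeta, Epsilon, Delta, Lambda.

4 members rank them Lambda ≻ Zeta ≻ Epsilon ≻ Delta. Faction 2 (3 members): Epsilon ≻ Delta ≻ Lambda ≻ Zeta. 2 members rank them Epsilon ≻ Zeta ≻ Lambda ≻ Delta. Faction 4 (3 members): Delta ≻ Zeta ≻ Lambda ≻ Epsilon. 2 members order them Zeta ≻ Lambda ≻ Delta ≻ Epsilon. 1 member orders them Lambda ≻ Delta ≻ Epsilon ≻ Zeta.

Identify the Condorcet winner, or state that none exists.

Head-to-head results (15 members):
Zeta vs Epsilon: Zeta preferred on 4+3+2 = 9 ballots; Zeta wins 9–6.
Zeta vs Delta: Zeta preferred on 4+2+2 = 8 ballots; Zeta wins 8–7.
Zeta vs Lambda: 7 to 8, Lambda.
Epsilon vs Delta: 4+3+2 = 9 for Epsilon, 6 for Delta — Epsilon by 9–6.
Epsilon vs Lambda: 3+2 = 5 for Epsilon, 10 for Lambda — Lambda by 10–5.
Delta vs Lambda: 6 to 9, Lambda.
Lambda wins every pairwise contest, so Lambda is the Condorcet winner.

Lambda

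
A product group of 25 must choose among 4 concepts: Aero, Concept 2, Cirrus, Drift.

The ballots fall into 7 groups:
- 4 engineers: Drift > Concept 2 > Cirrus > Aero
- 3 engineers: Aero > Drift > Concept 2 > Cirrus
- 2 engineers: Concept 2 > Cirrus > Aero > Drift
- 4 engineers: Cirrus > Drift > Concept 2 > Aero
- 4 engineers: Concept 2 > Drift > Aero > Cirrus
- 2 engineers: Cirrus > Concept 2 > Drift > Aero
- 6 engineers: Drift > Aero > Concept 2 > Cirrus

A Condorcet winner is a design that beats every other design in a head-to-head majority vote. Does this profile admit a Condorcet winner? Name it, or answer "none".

Head-to-head results (25 engineers):
Aero–Concept 2: Concept 2 16–9.
Aero vs Cirrus: 13 to 12, Aero.
Aero vs Drift: 3+2 = 5 for Aero, 20 for Drift — Drift by 20–5.
Concept 2 vs Cirrus: Concept 2, 19–6.
Concept 2 vs Drift: Concept 2 preferred on 2+4+2 = 8 ballots; Drift wins 17–8.
Cirrus vs Drift: 8 to 17, Drift.
Drift defeats every rival head-to-head and is the Condorcet winner.

Drift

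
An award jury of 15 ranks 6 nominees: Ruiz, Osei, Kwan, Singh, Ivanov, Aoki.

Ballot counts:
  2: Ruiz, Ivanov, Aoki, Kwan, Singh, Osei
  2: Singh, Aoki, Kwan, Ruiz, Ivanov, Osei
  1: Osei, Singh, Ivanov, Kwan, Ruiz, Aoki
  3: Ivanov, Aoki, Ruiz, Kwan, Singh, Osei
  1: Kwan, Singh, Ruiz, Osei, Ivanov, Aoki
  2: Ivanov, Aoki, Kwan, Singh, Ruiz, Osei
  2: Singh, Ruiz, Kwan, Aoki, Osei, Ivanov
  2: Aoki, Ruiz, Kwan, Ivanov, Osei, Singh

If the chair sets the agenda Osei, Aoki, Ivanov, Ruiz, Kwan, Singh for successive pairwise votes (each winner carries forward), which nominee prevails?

Singh

Round 1: Osei vs Aoki — 2–13, Aoki advances.
Round 2: Aoki vs Ivanov — 6–9, Ivanov advances.
Round 3: Ivanov vs Ruiz — 6–9, Ruiz advances.
Round 4: Ruiz vs Kwan — 9–6, Ruiz advances.
Round 5: Ruiz vs Singh — 7–8, Singh advances.
Singh survives the agenda.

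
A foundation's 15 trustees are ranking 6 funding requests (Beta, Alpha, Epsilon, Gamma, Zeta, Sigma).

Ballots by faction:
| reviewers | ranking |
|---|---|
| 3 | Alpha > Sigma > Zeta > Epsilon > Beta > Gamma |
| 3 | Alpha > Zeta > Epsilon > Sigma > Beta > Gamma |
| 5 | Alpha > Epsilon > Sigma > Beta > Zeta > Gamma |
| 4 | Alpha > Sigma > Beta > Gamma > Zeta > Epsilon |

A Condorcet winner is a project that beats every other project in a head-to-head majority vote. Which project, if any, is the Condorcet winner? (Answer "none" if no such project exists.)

Pairwise majorities:
Beta vs Alpha: Alpha wins 15–0.
Beta vs Epsilon: Epsilon wins 11–4.
Beta vs Gamma: Beta wins 15–0.
Beta–Zeta: Beta 9–6.
Beta vs Sigma: Sigma, 15–0.
Alpha–Epsilon: Alpha 15–0.
Alpha vs Gamma: Alpha wins 15–0.
Alpha–Zeta: Alpha 15–0.
Alpha–Sigma: Alpha 15–0.
Epsilon–Gamma: Epsilon 11–4.
Epsilon vs Zeta: Zeta wins 10–5.
Epsilon vs Sigma: Epsilon wins 8–7.
Gamma vs Zeta: Zeta, 11–4.
Gamma–Sigma: Sigma 15–0.
Zeta vs Sigma: Sigma wins 12–3.
Only Alpha has no losses; Alpha is the Condorcet winner.

Alpha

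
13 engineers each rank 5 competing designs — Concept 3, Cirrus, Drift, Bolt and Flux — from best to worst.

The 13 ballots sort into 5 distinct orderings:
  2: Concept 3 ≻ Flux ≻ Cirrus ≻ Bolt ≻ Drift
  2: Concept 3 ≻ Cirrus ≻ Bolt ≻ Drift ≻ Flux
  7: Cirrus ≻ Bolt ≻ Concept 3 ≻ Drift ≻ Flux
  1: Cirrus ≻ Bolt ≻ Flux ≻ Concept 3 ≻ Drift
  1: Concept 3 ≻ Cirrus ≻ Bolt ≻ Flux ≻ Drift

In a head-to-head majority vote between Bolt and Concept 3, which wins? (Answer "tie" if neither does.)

Bolt

Ballots ranking Bolt above Concept 3: 7 + 1 = 8.
Ballots ranking Concept 3 above Bolt: 13 − 8 = 5.
Bolt wins the head-to-head 8–5.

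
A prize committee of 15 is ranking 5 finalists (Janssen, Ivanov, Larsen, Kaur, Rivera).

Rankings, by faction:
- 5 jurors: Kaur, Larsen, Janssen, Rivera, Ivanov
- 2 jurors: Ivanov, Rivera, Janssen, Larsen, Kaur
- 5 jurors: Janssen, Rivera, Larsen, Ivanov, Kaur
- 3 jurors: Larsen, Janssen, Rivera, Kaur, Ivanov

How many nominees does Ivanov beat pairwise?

Ivanov against each rival (15 jurors):
Ivanov–Janssen: Janssen 13–2.
Ivanov vs Larsen: Larsen wins 13–2.
Ivanov–Kaur: Kaur 8–7.
Ivanov vs Rivera: Rivera wins 13–2.
Ivanov beats no one; loses to Janssen, Larsen, Kaur, Rivera — 0 pairwise wins.

0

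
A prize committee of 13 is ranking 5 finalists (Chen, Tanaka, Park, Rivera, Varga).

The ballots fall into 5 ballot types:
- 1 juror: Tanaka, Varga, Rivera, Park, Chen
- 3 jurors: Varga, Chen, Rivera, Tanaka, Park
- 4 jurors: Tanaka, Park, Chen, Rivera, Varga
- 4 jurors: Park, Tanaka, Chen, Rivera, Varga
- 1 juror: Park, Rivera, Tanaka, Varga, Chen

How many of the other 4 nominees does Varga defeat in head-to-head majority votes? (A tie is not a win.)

Varga against each rival (13 jurors):
Varga vs Chen: Varga preferred on 1+3+1 = 5 ballots; Chen wins 8–5.
Varga vs Tanaka: Tanaka wins 10–3.
Varga vs Park: 4 to 9, Park.
Varga–Rivera: Rivera 9–4.
Varga beats no one; loses to Chen, Tanaka, Park, Rivera — 0 pairwise wins.

0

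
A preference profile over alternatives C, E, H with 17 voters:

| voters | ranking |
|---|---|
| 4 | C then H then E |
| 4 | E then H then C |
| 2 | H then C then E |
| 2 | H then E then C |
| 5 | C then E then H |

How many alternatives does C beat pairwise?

2

C against each rival (17 voters):
C vs E: C is ranked higher on 4+2+5 = 11 ballots, E on 6. C wins 11–6.
C vs H: C is ranked higher on 4+5 = 9 ballots, H on 8. C wins 9–8.
C beats E, H — 2 pairwise wins.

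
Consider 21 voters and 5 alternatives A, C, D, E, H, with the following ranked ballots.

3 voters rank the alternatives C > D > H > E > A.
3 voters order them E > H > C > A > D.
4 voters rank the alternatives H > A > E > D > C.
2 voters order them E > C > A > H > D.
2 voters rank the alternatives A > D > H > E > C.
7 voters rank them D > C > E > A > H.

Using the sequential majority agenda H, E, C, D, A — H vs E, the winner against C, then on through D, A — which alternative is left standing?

Round 1: H vs E — 9–12, E advances.
Round 2: E vs C — 11–10, E advances.
Round 3: E vs D — 9–12, D advances.
Round 4: D vs A — 10–11, A advances.
A survives the agenda.

A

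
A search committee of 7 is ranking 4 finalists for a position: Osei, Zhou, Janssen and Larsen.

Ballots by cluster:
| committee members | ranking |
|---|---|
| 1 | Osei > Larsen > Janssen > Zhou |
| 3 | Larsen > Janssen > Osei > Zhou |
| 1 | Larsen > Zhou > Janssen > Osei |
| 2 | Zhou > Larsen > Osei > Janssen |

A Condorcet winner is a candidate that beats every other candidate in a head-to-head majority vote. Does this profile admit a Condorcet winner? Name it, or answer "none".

Pairwise majorities:
Osei vs Zhou: Osei, 4–3.
Osei vs Janssen: Janssen, 4–3.
Osei–Larsen: Larsen 6–1.
Zhou vs Janssen: Janssen wins 4–3.
Zhou vs Larsen: Larsen wins 5–2.
Janssen vs Larsen: Larsen wins 7–0.
Only Larsen has no losses; Larsen is the Condorcet winner.

Larsen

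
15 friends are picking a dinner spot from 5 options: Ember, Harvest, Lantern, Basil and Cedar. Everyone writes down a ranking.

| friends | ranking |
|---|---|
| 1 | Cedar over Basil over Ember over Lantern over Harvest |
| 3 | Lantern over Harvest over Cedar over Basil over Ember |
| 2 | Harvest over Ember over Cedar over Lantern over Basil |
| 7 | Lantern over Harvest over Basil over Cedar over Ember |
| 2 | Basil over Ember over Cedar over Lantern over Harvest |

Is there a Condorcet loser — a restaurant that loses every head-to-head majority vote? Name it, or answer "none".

Ember

Head-to-head results (15 friends):
Ember vs Harvest: 3 to 12, Harvest.
Ember vs Lantern: Ember is ranked higher on 1+2+2 = 5 ballots, Lantern on 10. Lantern wins 10–5.
Ember–Basil: Basil 13–2.
Ember vs Cedar: 2+2 = 4 for Ember, 11 for Cedar — Cedar by 11–4.
Harvest vs Lantern: Harvest is ranked higher on 2 ballots, Lantern on 13. Lantern wins 13–2.
Harvest vs Basil: Harvest, 12–3.
Harvest–Cedar: Harvest 12–3.
Lantern vs Basil: Lantern is ranked higher on 3+2+7 = 12 ballots, Basil on 3. Lantern wins 12–3.
Lantern–Cedar: Lantern 10–5.
Basil vs Cedar: Basil wins 9–6.
Ember is beaten in every head-to-head and is the Condorcet loser.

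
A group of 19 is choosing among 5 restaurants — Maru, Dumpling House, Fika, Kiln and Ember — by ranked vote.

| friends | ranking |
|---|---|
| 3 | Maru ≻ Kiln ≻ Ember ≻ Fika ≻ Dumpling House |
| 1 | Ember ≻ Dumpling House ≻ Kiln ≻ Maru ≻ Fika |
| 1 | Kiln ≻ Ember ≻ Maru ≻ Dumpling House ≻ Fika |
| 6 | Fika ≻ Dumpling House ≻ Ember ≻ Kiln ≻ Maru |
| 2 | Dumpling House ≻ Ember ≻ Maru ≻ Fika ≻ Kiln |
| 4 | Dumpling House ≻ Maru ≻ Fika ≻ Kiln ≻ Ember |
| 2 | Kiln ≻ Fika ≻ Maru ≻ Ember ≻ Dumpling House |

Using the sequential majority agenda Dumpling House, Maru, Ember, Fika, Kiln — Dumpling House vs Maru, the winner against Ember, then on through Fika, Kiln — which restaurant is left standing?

Fika

Round 1: Dumpling House vs Maru — 13–6, Dumpling House advances.
Round 2: Dumpling House vs Ember — 12–7, Dumpling House advances.
Round 3: Dumpling House vs Fika — 8–11, Fika advances.
Round 4: Fika vs Kiln — 12–7, Fika advances.
Fika survives the agenda.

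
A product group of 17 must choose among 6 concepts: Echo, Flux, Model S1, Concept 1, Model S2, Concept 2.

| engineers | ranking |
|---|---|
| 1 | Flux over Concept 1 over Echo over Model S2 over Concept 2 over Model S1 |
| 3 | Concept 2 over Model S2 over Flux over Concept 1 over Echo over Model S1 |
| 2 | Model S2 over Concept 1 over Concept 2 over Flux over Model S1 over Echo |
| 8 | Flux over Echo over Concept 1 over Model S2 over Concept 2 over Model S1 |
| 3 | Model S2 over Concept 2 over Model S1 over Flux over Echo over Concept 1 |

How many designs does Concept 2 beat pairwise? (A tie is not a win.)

1

Concept 2 against each rival (17 engineers):
Concept 2 vs Echo: Echo wins 9–8.
Concept 2 vs Flux: Concept 2 is ranked higher on 3+2+3 = 8 ballots, Flux on 9. Flux wins 9–8.
Concept 2 vs Model S1: 17 to 0, Concept 2.
Concept 2 vs Concept 1: 6 to 11, Concept 1.
Concept 2 vs Model S2: Concept 2 preferred on 3 ballots; Model S2 wins 14–3.
Concept 2 beats Model S1; loses to Echo, Flux, Concept 1, Model S2 — 1 pairwise win.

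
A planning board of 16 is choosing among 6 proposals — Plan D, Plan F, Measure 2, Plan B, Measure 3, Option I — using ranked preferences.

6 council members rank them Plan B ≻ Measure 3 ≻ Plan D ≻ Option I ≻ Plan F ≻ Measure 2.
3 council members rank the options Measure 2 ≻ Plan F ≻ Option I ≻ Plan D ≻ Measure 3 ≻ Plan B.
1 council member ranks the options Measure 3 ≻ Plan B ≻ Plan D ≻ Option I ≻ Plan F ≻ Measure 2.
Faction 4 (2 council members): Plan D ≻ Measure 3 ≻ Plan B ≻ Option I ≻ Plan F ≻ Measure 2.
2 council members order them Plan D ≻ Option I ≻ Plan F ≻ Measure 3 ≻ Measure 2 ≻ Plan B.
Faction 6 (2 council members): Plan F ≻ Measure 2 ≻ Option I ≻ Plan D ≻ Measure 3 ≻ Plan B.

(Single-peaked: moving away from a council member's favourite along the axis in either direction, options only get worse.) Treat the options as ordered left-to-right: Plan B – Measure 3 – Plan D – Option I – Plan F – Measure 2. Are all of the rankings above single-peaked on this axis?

yes

Axis positions: Plan B=1, Measure 3=2, Plan D=3, Option I=4, Plan F=5, Measure 2=6.
Faction 1 (peak Plan B at position 1): ranking walks positions 1-2-3-4-5-6, expanding outward from the peak — single-peaked.
Faction 2 (peak Measure 2 at position 6): ranking walks positions 6-5-4-3-2-1, expanding outward from the peak — single-peaked.
Faction 3 (peak Measure 3 at position 2): ranking walks positions 2-1-3-4-5-6, expanding outward from the peak — single-peaked.
Faction 4 (peak Plan D at position 3): ranking walks positions 3-2-1-4-5-6, expanding outward from the peak — single-peaked.
Faction 5 (peak Plan D at position 3): ranking walks positions 3-4-5-2-6-1, expanding outward from the peak — single-peaked.
Faction 6 (peak Plan F at position 5): ranking walks positions 5-6-4-3-2-1, expanding outward from the peak — single-peaked.
Every ranking is single-peaked on this axis.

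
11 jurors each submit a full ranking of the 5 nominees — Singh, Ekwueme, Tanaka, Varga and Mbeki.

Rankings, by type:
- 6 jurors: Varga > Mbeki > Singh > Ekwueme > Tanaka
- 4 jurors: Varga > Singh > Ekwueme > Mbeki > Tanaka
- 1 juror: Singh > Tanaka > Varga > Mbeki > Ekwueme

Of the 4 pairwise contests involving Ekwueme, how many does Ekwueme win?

1

Ekwueme against each rival (11 jurors):
Ekwueme vs Singh: Ekwueme preferred on 0 ballots; Singh wins 11–0.
Ekwueme vs Tanaka: 10 to 1, Ekwueme.
Ekwueme vs Varga: Ekwueme preferred on 0 ballots; Varga wins 11–0.
Ekwueme–Mbeki: Mbeki 7–4.
Ekwueme beats Tanaka; loses to Singh, Varga, Mbeki — 1 pairwise win.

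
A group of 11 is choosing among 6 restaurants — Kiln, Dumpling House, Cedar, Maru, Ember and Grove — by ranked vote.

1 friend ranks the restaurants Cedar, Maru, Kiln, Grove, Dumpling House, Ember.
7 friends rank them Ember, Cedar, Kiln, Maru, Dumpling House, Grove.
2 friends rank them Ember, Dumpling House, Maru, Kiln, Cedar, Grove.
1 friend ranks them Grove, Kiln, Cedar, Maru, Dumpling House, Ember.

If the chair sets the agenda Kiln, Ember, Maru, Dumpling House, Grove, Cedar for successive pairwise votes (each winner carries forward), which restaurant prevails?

Ember

Round 1: Kiln vs Ember — 2–9, Ember advances.
Round 2: Ember vs Maru — 9–2, Ember advances.
Round 3: Ember vs Dumpling House — 9–2, Ember advances.
Round 4: Ember vs Grove — 9–2, Ember advances.
Round 5: Ember vs Cedar — 9–2, Ember advances.
Ember survives the agenda.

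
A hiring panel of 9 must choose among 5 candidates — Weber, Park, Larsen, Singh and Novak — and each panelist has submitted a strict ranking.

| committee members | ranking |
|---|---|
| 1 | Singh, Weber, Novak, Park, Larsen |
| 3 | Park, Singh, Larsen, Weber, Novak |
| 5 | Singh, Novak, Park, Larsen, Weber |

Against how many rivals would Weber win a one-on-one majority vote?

Weber against each rival (9 committee members):
Weber vs Park: Park, 8–1.
Weber vs Larsen: Larsen, 8–1.
Weber vs Singh: Singh, 9–0.
Weber vs Novak: Weber preferred on 1+3 = 4 ballots; Novak wins 5–4.
Weber beats no one; loses to Park, Larsen, Singh, Novak — 0 pairwise wins.

0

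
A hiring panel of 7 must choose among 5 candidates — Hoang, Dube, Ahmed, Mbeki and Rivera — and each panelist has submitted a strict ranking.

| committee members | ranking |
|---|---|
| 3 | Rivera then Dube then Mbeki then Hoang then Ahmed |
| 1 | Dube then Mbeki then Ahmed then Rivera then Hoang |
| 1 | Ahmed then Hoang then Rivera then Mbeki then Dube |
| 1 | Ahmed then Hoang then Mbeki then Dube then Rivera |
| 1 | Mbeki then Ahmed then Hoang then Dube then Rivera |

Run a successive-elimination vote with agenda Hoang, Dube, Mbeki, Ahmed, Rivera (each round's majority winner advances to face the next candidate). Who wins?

Rivera

Round 1: Hoang vs Dube — 3–4, Dube advances.
Round 2: Dube vs Mbeki — 4–3, Dube advances.
Round 3: Dube vs Ahmed — 4–3, Dube advances.
Round 4: Dube vs Rivera — 3–4, Rivera advances.
The agenda winner is Rivera.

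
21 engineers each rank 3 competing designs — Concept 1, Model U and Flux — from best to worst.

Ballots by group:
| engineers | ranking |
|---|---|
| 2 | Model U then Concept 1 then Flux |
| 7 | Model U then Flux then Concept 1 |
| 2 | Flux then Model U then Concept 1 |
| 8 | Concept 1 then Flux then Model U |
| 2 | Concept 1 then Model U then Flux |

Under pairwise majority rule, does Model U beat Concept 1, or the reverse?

Model U

Ballots ranking Model U above Concept 1: 2 + 7 + 2 = 11.
Ballots ranking Concept 1 above Model U: 21 − 11 = 10.
Model U wins the head-to-head 11–10.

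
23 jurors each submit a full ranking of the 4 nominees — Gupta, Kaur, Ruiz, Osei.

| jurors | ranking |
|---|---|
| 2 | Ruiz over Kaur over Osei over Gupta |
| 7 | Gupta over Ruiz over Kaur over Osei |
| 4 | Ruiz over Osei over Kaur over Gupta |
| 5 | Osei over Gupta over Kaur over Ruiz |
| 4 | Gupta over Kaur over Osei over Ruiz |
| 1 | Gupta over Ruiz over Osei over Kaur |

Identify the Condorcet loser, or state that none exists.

Osei

Head-to-head results (23 jurors):
Gupta vs Kaur: 7+5+4+1 = 17 for Gupta, 6 for Kaur — Gupta by 17–6.
Gupta vs Ruiz: Gupta wins 17–6.
Gupta vs Osei: Gupta preferred on 7+4+1 = 12 ballots; Gupta wins 12–11.
Kaur vs Ruiz: 5+4 = 9 for Kaur, 14 for Ruiz — Ruiz by 14–9.
Kaur vs Osei: 2+7+4 = 13 for Kaur, 10 for Osei — Kaur by 13–10.
Ruiz vs Osei: Ruiz preferred on 2+7+4+1 = 14 ballots; Ruiz wins 14–9.
Only Osei has no wins; Osei is the Condorcet loser.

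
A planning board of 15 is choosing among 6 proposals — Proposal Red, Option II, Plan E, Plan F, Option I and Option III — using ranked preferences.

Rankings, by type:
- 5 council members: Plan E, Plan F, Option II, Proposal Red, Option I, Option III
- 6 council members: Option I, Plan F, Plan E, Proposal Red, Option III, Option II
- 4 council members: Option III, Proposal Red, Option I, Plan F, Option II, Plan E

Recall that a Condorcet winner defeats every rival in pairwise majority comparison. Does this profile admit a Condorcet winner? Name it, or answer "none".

Head-to-head results (15 council members):
Proposal Red vs Option II: Proposal Red, 10–5.
Proposal Red–Plan E: Plan E 11–4.
Proposal Red vs Plan F: Plan F, 11–4.
Proposal Red vs Option I: Proposal Red wins 9–6.
Proposal Red vs Option III: Proposal Red wins 11–4.
Option II–Plan E: Plan E 11–4.
Option II vs Plan F: Plan F, 15–0.
Option II–Option I: Option I 10–5.
Option II vs Option III: Option III wins 10–5.
Plan E–Plan F: Plan F 10–5.
Plan E–Option I: Option I 10–5.
Plan E vs Option III: Plan E wins 11–4.
Plan F vs Option I: Option I, 10–5.
Plan F vs Option III: Plan F, 11–4.
Option I vs Option III: Option I wins 11–4.
Every option loses at least once (Proposal Red loses to Plan E; Option II loses to Proposal Red; Plan E loses to Plan F; Plan F loses to Option I; Option I loses to Proposal Red; Option III loses to Proposal Red). The majority relation contains the cycle Proposal Red beats Option I beats Plan E beats Proposal Red, so there is no Condorcet winner.

none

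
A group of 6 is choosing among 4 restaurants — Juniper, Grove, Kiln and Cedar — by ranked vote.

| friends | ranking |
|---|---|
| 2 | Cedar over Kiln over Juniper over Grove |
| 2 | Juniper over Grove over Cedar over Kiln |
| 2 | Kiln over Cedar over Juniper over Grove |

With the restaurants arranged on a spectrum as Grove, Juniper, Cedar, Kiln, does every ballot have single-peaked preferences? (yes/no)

Axis positions: Grove=1, Juniper=2, Cedar=3, Kiln=4.
Bloc 1 (peak Cedar at position 3): ranking walks positions 3-4-2-1, expanding outward from the peak — single-peaked.
Bloc 2 (peak Juniper at position 2): ranking walks positions 2-1-3-4, expanding outward from the peak — single-peaked.
Bloc 3 (peak Kiln at position 4): ranking walks positions 4-3-2-1, expanding outward from the peak — single-peaked.
Every ranking is single-peaked on this axis.

yes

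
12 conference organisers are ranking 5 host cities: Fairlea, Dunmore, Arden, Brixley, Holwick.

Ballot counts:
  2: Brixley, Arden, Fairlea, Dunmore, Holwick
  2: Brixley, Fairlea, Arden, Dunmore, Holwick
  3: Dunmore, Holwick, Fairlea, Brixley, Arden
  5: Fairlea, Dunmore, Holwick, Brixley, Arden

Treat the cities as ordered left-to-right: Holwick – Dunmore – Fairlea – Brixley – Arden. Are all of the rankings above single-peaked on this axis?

yes

Axis positions: Holwick=1, Dunmore=2, Fairlea=3, Brixley=4, Arden=5.
Ballot type 1 (peak Brixley at position 4): ranking walks positions 4-5-3-2-1, expanding outward from the peak — single-peaked.
Ballot type 2 (peak Brixley at position 4): ranking walks positions 4-3-5-2-1, expanding outward from the peak — single-peaked.
Ballot type 3 (peak Dunmore at position 2): ranking walks positions 2-1-3-4-5, expanding outward from the peak — single-peaked.
Ballot type 4 (peak Fairlea at position 3): ranking walks positions 3-2-1-4-5, expanding outward from the peak — single-peaked.
Every ranking is single-peaked on this axis.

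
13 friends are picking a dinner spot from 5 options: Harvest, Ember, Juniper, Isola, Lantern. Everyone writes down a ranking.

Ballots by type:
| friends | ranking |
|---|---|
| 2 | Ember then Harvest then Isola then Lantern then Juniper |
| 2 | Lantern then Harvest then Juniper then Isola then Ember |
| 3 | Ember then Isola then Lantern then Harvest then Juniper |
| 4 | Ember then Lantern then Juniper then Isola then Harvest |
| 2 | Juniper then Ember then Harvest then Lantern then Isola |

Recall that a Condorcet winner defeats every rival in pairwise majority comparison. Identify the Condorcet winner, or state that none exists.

Head-to-head results (13 friends):
Harvest vs Ember: Harvest is ranked higher on 2 ballots, Ember on 11. Ember wins 11–2.
Harvest vs Juniper: 2+2+3 = 7 for Harvest, 6 for Juniper — Harvest by 7–6.
Harvest vs Isola: Harvest is ranked higher on 2+2+2 = 6 ballots, Isola on 7. Isola wins 7–6.
Harvest vs Lantern: Harvest preferred on 2+2 = 4 ballots; Lantern wins 9–4.
Ember vs Juniper: Ember preferred on 2+3+4 = 9 ballots; Ember wins 9–4.
Ember vs Isola: Ember is ranked higher on 2+3+4+2 = 11 ballots, Isola on 2. Ember wins 11–2.
Ember vs Lantern: 11 to 2, Ember.
Juniper vs Isola: 2+4+2 = 8 for Juniper, 5 for Isola — Juniper by 8–5.
Juniper vs Lantern: 2 for Juniper, 11 for Lantern — Lantern by 11–2.
Isola vs Lantern: 5 to 8, Lantern.
Ember defeats every rival head-to-head and is the Condorcet winner.

Ember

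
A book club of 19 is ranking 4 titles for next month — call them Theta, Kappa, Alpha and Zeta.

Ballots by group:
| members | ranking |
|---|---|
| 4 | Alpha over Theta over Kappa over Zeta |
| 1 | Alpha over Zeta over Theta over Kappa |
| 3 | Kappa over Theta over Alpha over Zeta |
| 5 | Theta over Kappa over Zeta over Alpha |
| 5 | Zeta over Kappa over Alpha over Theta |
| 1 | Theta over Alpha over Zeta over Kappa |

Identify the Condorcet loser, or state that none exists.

none

Head-to-head results (19 members):
Theta vs Kappa: 11 to 8, Theta.
Theta–Alpha: Alpha 10–9.
Theta vs Zeta: 13 to 6, Theta.
Kappa vs Alpha: Kappa preferred on 3+5+5 = 13 ballots; Kappa wins 13–6.
Kappa–Zeta: Kappa 12–7.
Alpha vs Zeta: 4+1+3+1 = 9 for Alpha, 10 for Zeta — Zeta by 10–9.
Each book has at least one pairwise win (Theta beats Kappa; Kappa beats Alpha; Alpha beats Theta; Zeta beats Alpha) — no Condorcet loser.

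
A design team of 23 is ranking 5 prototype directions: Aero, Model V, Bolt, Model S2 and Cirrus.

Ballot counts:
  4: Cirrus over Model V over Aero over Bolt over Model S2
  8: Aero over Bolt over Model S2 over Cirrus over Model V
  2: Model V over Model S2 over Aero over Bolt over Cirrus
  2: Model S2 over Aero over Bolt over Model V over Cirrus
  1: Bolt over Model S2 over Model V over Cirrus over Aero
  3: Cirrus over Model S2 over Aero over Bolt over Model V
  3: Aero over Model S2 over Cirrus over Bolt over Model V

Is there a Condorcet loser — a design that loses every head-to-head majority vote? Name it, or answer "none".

Model V

Head-to-head results (23 engineers):
Aero vs Model V: Aero, 16–7.
Aero vs Bolt: 22 to 1, Aero.
Aero vs Model S2: 15 to 8, Aero.
Aero vs Cirrus: Aero wins 15–8.
Model V vs Bolt: 4+2 = 6 for Model V, 17 for Bolt — Bolt by 17–6.
Model V vs Model S2: Model S2 wins 17–6.
Model V vs Cirrus: Cirrus wins 18–5.
Bolt vs Model S2: Bolt is ranked higher on 4+8+1 = 13 ballots, Model S2 on 10. Bolt wins 13–10.
Bolt vs Cirrus: Bolt wins 13–10.
Model S2 vs Cirrus: Model S2 wins 16–7.
Model V is beaten in every head-to-head and is the Condorcet loser.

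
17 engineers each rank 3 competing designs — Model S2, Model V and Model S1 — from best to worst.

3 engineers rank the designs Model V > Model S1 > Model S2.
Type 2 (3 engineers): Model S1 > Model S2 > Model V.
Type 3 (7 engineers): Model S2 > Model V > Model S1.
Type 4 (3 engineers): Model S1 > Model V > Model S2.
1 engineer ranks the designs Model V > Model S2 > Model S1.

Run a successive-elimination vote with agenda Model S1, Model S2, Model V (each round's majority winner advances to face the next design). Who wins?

Model V

Round 1: Model S1 vs Model S2 — 9–8, Model S1 advances.
Round 2: Model S1 vs Model V — 6–11, Model V advances.
Model V survives the agenda.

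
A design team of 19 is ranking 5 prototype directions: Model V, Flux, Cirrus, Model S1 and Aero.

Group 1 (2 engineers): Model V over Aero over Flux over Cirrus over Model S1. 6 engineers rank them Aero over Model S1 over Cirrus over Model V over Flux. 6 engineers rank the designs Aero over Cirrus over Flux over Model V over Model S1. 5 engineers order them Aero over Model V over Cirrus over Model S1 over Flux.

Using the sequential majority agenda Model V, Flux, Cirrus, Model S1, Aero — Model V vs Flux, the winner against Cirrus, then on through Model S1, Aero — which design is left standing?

Aero

Round 1: Model V vs Flux — 13–6, Model V advances.
Round 2: Model V vs Cirrus — 7–12, Cirrus advances.
Round 3: Cirrus vs Model S1 — 13–6, Cirrus advances.
Round 4: Cirrus vs Aero — 0–19, Aero advances.
Aero survives the agenda.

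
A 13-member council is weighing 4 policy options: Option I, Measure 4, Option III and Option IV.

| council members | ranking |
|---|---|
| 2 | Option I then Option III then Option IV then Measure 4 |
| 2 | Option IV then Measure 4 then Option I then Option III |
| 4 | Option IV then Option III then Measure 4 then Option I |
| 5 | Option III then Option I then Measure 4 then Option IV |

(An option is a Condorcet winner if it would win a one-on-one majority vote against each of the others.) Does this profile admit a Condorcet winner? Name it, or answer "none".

Option III

Pairwise majorities:
Option I vs Measure 4: Option I is ranked higher on 2+5 = 7 ballots, Measure 4 on 6. Option I wins 7–6.
Option I vs Option III: Option III, 9–4.
Option I–Option IV: Option I 7–6.
Measure 4 vs Option III: Option III, 11–2.
Measure 4 vs Option IV: 5 to 8, Option IV.
Option III vs Option IV: Option III wins 7–6.
Option III beats each of Option I, Measure 4, Option IV — Option III is the Condorcet winner.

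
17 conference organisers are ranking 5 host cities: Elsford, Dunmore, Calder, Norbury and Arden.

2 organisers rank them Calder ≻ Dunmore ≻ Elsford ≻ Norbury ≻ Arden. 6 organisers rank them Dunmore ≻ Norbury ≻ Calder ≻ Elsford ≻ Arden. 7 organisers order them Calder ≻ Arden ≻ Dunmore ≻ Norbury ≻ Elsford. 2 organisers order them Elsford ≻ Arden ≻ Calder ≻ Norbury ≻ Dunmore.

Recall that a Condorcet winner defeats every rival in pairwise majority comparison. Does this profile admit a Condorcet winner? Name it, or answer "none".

Check each pair by majority over 17 ballots:
Elsford–Dunmore: Dunmore 15–2.
Elsford–Calder: Calder 15–2.
Elsford–Norbury: Norbury 13–4.
Elsford vs Arden: Elsford preferred on 2+6+2 = 10 ballots; Elsford wins 10–7.
Dunmore–Calder: Calder 11–6.
Dunmore vs Norbury: Dunmore wins 15–2.
Dunmore vs Arden: 2+6 = 8 for Dunmore, 9 for Arden — Arden by 9–8.
Calder vs Norbury: Calder is ranked higher on 2+7+2 = 11 ballots, Norbury on 6. Calder wins 11–6.
Calder vs Arden: Calder wins 15–2.
Norbury vs Arden: 8 to 9, Arden.
Calder wins every pairwise contest, so Calder is the Condorcet winner.

Calder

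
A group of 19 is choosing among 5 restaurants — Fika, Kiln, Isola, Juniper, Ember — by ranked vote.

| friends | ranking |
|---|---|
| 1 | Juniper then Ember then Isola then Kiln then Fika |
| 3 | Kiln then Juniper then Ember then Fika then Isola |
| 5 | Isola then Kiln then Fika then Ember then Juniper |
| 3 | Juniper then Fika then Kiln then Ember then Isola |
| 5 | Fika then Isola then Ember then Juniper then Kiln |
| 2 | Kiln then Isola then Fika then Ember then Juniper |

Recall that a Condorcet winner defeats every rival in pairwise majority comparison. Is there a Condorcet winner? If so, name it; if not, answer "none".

none

Check each pair by majority over 19 ballots:
Fika vs Kiln: Kiln wins 11–8.
Fika vs Isola: Fika wins 11–8.
Fika–Juniper: Fika 12–7.
Fika–Ember: Fika 15–4.
Kiln vs Isola: Isola wins 11–8.
Kiln–Juniper: Kiln 10–9.
Kiln vs Ember: Kiln wins 13–6.
Isola–Juniper: Isola 12–7.
Isola vs Ember: Isola wins 12–7.
Juniper vs Ember: Ember wins 12–7.
No restaurant is unbeaten: Fika loses to Kiln; Kiln loses to Isola; Isola loses to Fika; Juniper loses to Fika; Ember loses to Fika. In particular Fika > Isola > Kiln > Fika is a majority cycle — no Condorcet winner exists.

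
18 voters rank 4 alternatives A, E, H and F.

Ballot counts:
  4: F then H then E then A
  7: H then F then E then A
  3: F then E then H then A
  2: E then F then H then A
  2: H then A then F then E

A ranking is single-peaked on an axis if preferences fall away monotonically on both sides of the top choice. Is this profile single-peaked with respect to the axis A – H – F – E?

yes

Axis positions: A=1, H=2, F=3, E=4.
Cluster 1 (peak F at position 3): ranking walks positions 3-2-4-1, expanding outward from the peak — single-peaked.
Cluster 2 (peak H at position 2): ranking walks positions 2-3-4-1, expanding outward from the peak — single-peaked.
Cluster 3 (peak F at position 3): ranking walks positions 3-4-2-1, expanding outward from the peak — single-peaked.
Cluster 4 (peak E at position 4): ranking walks positions 4-3-2-1, expanding outward from the peak — single-peaked.
Cluster 5 (peak H at position 2): ranking walks positions 2-1-3-4, expanding outward from the peak — single-peaked.
Every ranking is single-peaked on this axis.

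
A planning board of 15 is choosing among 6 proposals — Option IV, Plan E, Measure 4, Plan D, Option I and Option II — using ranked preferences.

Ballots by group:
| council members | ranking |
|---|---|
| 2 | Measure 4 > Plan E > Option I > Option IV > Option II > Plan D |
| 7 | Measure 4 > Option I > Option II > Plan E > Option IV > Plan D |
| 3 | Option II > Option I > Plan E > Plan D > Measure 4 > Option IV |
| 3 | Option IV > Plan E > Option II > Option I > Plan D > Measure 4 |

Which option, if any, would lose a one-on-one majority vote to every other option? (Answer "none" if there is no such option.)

Plan D

Head-to-head results (15 council members):
Option IV vs Plan E: 3 to 12, Plan E.
Option IV vs Measure 4: 3 to 12, Measure 4.
Option IV vs Plan D: Option IV, 12–3.
Option IV vs Option I: Option IV preferred on 3 ballots; Option I wins 12–3.
Option IV vs Option II: Option II, 10–5.
Plan E vs Measure 4: 6 to 9, Measure 4.
Plan E vs Plan D: 15 to 0, Plan E.
Plan E vs Option I: Option I wins 10–5.
Plan E vs Option II: Plan E is ranked higher on 2+3 = 5 ballots, Option II on 10. Option II wins 10–5.
Measure 4 vs Plan D: Measure 4 wins 9–6.
Measure 4 vs Option I: Measure 4 preferred on 2+7 = 9 ballots; Measure 4 wins 9–6.
Measure 4 vs Option II: Measure 4 is ranked higher on 2+7 = 9 ballots, Option II on 6. Measure 4 wins 9–6.
Plan D vs Option I: Option I, 15–0.
Plan D–Option II: Option II 15–0.
Option I vs Option II: Option I wins 9–6.
Plan D loses to every other option — it is the Condorcet loser.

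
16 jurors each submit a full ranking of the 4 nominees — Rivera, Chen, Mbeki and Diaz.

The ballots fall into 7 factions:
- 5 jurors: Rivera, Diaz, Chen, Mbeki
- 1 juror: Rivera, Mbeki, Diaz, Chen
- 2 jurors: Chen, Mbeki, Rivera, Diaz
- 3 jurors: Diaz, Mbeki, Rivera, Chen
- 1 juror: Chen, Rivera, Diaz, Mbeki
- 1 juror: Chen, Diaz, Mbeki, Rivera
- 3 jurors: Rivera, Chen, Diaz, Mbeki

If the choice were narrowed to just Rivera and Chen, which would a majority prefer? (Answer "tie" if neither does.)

Ballots ranking Rivera above Chen: 5 + 1 + 3 + 3 = 12.
Ballots ranking Chen above Rivera: 16 − 12 = 4.
Rivera wins the head-to-head 12–4.

Rivera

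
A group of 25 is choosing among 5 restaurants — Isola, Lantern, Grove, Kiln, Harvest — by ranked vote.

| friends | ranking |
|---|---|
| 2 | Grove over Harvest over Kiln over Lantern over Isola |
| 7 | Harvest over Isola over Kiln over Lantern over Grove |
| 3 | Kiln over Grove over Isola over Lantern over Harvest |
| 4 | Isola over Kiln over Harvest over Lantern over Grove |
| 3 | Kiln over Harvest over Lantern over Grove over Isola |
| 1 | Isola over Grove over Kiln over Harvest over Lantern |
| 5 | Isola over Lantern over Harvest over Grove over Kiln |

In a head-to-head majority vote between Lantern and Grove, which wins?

Ballots ranking Lantern above Grove: 7 + 4 + 3 + 5 = 19.
Ballots ranking Grove above Lantern: 25 − 19 = 6.
Lantern wins the head-to-head 19–6.

Lantern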